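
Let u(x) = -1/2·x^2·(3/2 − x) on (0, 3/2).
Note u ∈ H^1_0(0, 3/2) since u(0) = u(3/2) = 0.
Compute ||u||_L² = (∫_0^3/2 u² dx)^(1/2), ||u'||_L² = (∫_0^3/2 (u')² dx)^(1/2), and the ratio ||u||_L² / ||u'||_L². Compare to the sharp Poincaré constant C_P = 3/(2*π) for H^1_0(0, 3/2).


||u||_L² / ||u'||_L² = 3*sqrt(14)/28 < C_P = 3/(2*π).

u(x) = -1/2·x^2·(3/2 − x), so u'(x) = 3*x*(x - 1)/2.
u(x) = -1/2·x^2·(3/2 − x) vanishes at x = 0 and x = 3/2, so u ∈ H^1_0(0, 3/2). Differentiate via the product rule and integrate the resulting polynomials term by term.
  ∫_0^3/2 u² dx = ∫_0^3/2 (x^6/4 - 3*x^5/4 + 9*x^4/16) dx. Term by term:
    ∫_0^3/2 x^6/4 dx = 2187/3584;  ∫_0^3/2 -3*x^5/4 dx = -729/512;  ∫_0^3/2 9*x^4/16 dx = 2187/2560.
  Sum: 2187/3584 − 729/512 + 2187/2560 = 729/17920.
  ∫_0^3/2 (u')² dx = ∫_0^3/2 (9*x^4/4 - 9*x^3/2 + 9*x^2/4) dx. Term by term:
    ∫_0^3/2 9*x^4/4 dx = 2187/640;  ∫_0^3/2 -9*x^3/2 dx = -729/128;  ∫_0^3/2 9*x^2/4 dx = 81/32.
  Sum: 2187/640 − 729/128 + 81/32 = 81/320.
∫_0^3/2 u² dx = 729/17920, so ||u||_L² = 27*sqrt(70)/1120.
∫_0^3/2 (u')² dx = 81/320, so ||u'||_L² = 9*sqrt(5)/40.
Ratio ||u||_L² / ||u'||_L² = 3*sqrt(14)/28.
Sharp Poincaré constant on H^1_0(0, 3/2) is C_P = L/π = 3/(2*π), achieved by sin(2*π/3·x).
A polynomial bump cannot attain the sharp Poincaré constant (only the first sine eigenfunction does), so the ratio is strictly less than C_P, consistent with ||u||_L² ≤ C_P ||u'||_L².


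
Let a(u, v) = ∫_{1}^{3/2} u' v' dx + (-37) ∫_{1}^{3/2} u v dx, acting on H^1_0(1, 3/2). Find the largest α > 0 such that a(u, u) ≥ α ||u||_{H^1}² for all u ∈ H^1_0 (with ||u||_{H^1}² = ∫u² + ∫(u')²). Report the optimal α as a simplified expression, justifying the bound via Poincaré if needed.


α = (-37 + 4*π^2)/(1 + 4*π^2)

Coercivity of a(·,·) on H^1_0(1, 3/2) means a(u, u) ≥ α ||u||_{H^1}² for every u ∈ H^1_0.
The interval has length L = 1/2, and Poincaré/coercivity depend only on L. Here a(u, u) = ∫(u')² + (-37)·∫u².
Here c = -37 < 0 with |c| < (π/L)² = 4*π^2, so coercivity still holds. The condition a(u,u) ≥ α||u||_{H^1}² reads (1−α)∫(u')² ≥ (α−c)∫u². Any admissible α is ≤ 1 (rapidly oscillating u have ∫u²/∫(u')² → 0), and α = 1 would force 0 ≥ (1−c)∫u², impossible since c < 1; so 1−α > 0. By the sharp Poincaré inequality on H^1_0 of an interval of length L, ∫(u')² ≥ (π/L)²∫u² with equality for the first sine mode sin(π(x−x₀)/L) (x₀ the left endpoint), so the inequality holds for all u iff (1−α)(π/L)² ≥ α − c, i.e. α ≤ ((π/L)² + c)/((π/L)² + 1) = (1 + c(L/π)²)/(1 + (L/π)²). (Direct route, valid since c ≤ 0: Poincaré gives c∫u² ≥ c(L/π)²∫(u')², so a(u,u) ≥ (1 + c(L/π)²)∫(u')², while ||u||_{H^1}² ≤ (1 + (L/π)²)∫(u')²; dividing yields the same α.) With (π/L)² = 4*π^2 and c = -37, the largest admissible constant is α = ((π/L)² + c)/((π/L)² + 1).
Simplifying, α = (-37 + 4*π^2)/(1 + 4*π^2).


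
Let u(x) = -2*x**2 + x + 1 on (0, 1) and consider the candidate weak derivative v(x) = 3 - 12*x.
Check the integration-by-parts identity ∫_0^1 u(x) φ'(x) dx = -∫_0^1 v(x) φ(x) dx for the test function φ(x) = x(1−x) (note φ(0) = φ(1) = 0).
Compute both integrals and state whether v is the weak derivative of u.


LHS = 1/6, RHS = 1/2. No, v is not the weak derivative of u.

u(x) = -2*x**2 + x + 1, classical derivative u'(x) = 1 - 4*x.
φ(x) = x(1−x), so φ'(x) = 1 - 2*x.
Note φ(0) = φ(1) = 0, so the boundary term u·φ vanishes.
LHS = ∫_0^1 u(x) φ'(x) dx = ∫_0^1 (4*x^3 - 4*x^2 - x + 1) dx. Term by term:
  ∫_0^1 4*x^3 dx = 1;  ∫_0^1 -4*x^2 dx = -4/3;  ∫_0^1 -x dx = -1/2;
  ∫_0^1 1 dx = 1.
Sum: 1 − 4/3 − 1/2 + 1 = 1/6.
So LHS = 1/6.
∫_0^1 v(x) φ(x) dx = ∫_0^1 (12*x^3 - 15*x^2 + 3*x) dx. Term by term:
  ∫_0^1 12*x^3 dx = 3;  ∫_0^1 -15*x^2 dx = -5;  ∫_0^1 3*x dx = 3/2.
Sum: 3 − 5 + 3/2 = -1/2.
So RHS = -∫_0^1 v(x) φ(x) dx = 1/2.
LHS − RHS = -1/3 ≠ 0, so the identity fails.
(For a valid weak derivative the identity must hold for EVERY test function, in particular this one. The failure shows v is NOT the weak derivative of u.)
Correct weak derivative would be u'(x) = 1 - 4*x.


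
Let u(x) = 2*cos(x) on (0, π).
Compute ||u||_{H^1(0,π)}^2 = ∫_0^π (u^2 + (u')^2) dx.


||u||_{H^1(0,π)}^2 = 4*π

u'(x) = -2*sin(x).
Expand u² and (u')² and integrate term by term on (0, π), using: for integers n ≥ 1, ∫_0^π sin²(nx) dx = ∫_0^π cos²(nx) dx = π/2; for n ≠ n', ∫_0^π sin(nx)sin(n'x) dx = ∫_0^π cos(nx)cos(n'x) dx = 0; and by product-to-sum, ∫_0^π sin(nx)cos(n'x) dx = ½∫_0^π [sin((n+n')x) + sin((n−n')x)] dx, which is 0 when n+n' is even and 2n/(n²−n'²) when n+n' is odd (it need not vanish on (0, π)).
  u² squared terms: (2)²·∫cos(x)² dx = 4·π/2 = 2*π.
  So ∫_0^π u² dx = 2*π.
  (u')² squared terms: (-2)²·∫sin(x)² dx = 4·π/2 = 2*π.
  So ∫_0^π (u')² dx = 2*π.
||u||_{H^1}^2 = (2*π) + (2*π) = 4*π.


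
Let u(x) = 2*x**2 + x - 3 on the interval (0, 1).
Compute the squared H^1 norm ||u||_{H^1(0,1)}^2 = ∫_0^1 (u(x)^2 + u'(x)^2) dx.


||u||_{H^1}^2 = 217/15

The H^1 norm (squared) on an interval (0, L) is
  ||u||_{H^1}^2 = ∫_0^L u(x)^2 dx + ∫_0^L u'(x)^2 dx.
Compute u'(x) = 4*x + 1.
Then u(x)^2 = 4*x**4 + 4*x**3 - 11*x**2 - 6*x + 9 and u'(x)^2 = 16*x**2 + 8*x + 1.
Integrate each monomial from 0 to 1 using ∫_0^1 c·x^n dx = c·1^(n+1)/(n+1):
  ∫_0^1 u(x)^2 dx = ∫_0^1 (4*x^4 + 4*x^3 - 11*x^2 - 6*x + 9) dx. Term by term:
    ∫_0^1 4*x^4 dx = 4/5;  ∫_0^1 4*x^3 dx = 1;  ∫_0^1 -11*x^2 dx = -11/3;
    ∫_0^1 -6*x dx = -3;  ∫_0^1 9 dx = 9.
  Sum: 4/5 + 1 − 11/3 − 3 + 9 = 62/15.
  ∫_0^1 u'(x)^2 dx = ∫_0^1 (16*x^2 + 8*x + 1) dx. Term by term:
    ∫_0^1 16*x^2 dx = 16/3;  ∫_0^1 8*x dx = 4;  ∫_0^1 1 dx = 1.
  Sum: 16/3 + 4 + 1 = 31/3.
Adding: ||u||_{H^1}^2 = 62/15 + 31/3 = 217/15.


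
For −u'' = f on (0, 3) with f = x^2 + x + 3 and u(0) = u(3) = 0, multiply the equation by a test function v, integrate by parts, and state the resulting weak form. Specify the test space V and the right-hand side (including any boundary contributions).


V = H^1_0(0, 3) (so v(0) = v(3) = 0); weak form: ∫_0^3 u'v' dx = ∫_0^3 (x^2 + x + 3) v dx for all v ∈ V.

Multiply both sides by a test function v and integrate from 0 to 3:
  ∫_0^3 −u''(x) v(x) dx = ∫_0^3 f(x) v(x) dx.
Integrate the LHS by parts once:
  ∫_0^3 −u'' v dx = −[u'(x) v(x)]_0^3 + ∫_0^3 u'(x) v'(x) dx.
Thus ∫_0^3 u'(x) v'(x) dx = ∫_0^3 f(x) v(x) dx + [u'(x) v(x)]_0^3.
Choose V so that boundary terms are either known or forced to vanish.
u is Dirichlet: u(0) = u(3) = 0. Let V = H^1_0(0, 3); then v(0) = v(3) = 0, and [u' v]_0^3 = 0.
Weak formulation: find u (satisfying any essential BC) such that ∫_0^3 u'(x) v'(x) dx = ∫_0^3 f v dx for all v ∈ V.
Substituting f(x) = x^2 + x + 3, the right-hand side is ∫_0^3 (x^2 + x + 3) v dx.


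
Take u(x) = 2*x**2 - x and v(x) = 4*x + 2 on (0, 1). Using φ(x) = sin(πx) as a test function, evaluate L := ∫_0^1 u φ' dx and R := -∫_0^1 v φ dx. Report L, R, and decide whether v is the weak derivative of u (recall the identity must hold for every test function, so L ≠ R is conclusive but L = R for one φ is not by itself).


LHS = -2/π, RHS = -8/π. No, v is not the weak derivative of u.

u(x) = 2*x**2 - x, classical derivative u'(x) = 4*x - 1.
φ(x) = sin(πx), so φ'(x) = π*cos(π*x).
Note φ(0) = φ(1) = 0, so the boundary term u·φ vanishes.
LHS = ∫_0^1 u(x) φ'(x) dx = ∫_0^1 (2*π*x^2*cos(π*x) - π*x*cos(π*x)) dx. Term by term:
  ∫_0^1 -π*x*cos(π*x) dx = 2/π;  ∫_0^1 2*π*x^2*cos(π*x) dx = -4/π.
Sum: 2/π − 4/π = -2/π.
So LHS = -2/π.
∫_0^1 v(x) φ(x) dx = ∫_0^1 (4*x*sin(π*x) + 2*sin(π*x)) dx. Term by term:
  ∫_0^1 2*sin(π*x) dx = 4/π;  ∫_0^1 4*x*sin(π*x) dx = 4/π.
Sum: 4/π + 4/π = 8/π.
So RHS = -∫_0^1 v(x) φ(x) dx = -8/π.
LHS − RHS = 6/π ≠ 0, so the identity fails.
(For a valid weak derivative the identity must hold for EVERY test function, in particular this one. The failure shows v is NOT the weak derivative of u.)
Correct weak derivative would be u'(x) = 4*x - 1.


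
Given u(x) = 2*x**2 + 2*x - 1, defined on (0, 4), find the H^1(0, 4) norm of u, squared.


||u||_{H^1}^2 = 26828/15

The H^1 norm (squared) on an interval (0, L) is
  ||u||_{H^1}^2 = ∫_0^L u(x)^2 dx + ∫_0^L u'(x)^2 dx.
Compute u'(x) = 4*x + 2.
Then u(x)^2 = 4*x**4 + 8*x**3 - 4*x + 1 and u'(x)^2 = 16*x**2 + 16*x + 4.
Integrate each monomial from 0 to 4 using ∫_0^4 c·x^n dx = c·4^(n+1)/(n+1):
  ∫_0^4 u(x)^2 dx = ∫_0^4 (4*x^4 + 8*x^3 - 4*x + 1) dx. Term by term:
    ∫_0^4 4*x^4 dx = 4096/5;  ∫_0^4 8*x^3 dx = 512;  ∫_0^4 -4*x dx = -32;
    ∫_0^4 1 dx = 4.
  Sum: 4096/5 + 512 − 32 + 4 = 6516/5.
  ∫_0^4 u'(x)^2 dx = ∫_0^4 (16*x^2 + 16*x + 4) dx. Term by term:
    ∫_0^4 16*x^2 dx = 1024/3;  ∫_0^4 16*x dx = 128;  ∫_0^4 4 dx = 16.
  Sum: 1024/3 + 128 + 16 = 1456/3.
Adding: ||u||_{H^1}^2 = 6516/5 + 1456/3 = 26828/15.


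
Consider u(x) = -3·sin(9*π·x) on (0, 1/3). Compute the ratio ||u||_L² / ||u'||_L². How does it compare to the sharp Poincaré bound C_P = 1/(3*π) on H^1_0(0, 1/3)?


||u||_L² / ||u'||_L² = 1/(9*π) < C_P = 1/(3*π).

u(x) = -3·sin(9*π·x), so u'(x) = -27*π*cos(9*π*x).
Writing u(x) = A·sin(kπx/L) with A = -3 and k = 3, use ∫_0^L sin²(kπx/L) dx = L/2 and ∫_0^L cos²(kπx/L) dx = L/2.
u² = 9·sin²(9*π·x) and (u')² = 729*π^2·cos²(9*π·x), and each of sin², cos² integrates to L/2 = 1/6 over (0, 1/3).
∫_0^1/3 u² dx = 3/2, so ||u||_L² = sqrt(6)/2.
∫_0^1/3 (u')² dx = 243*π^2/2, so ||u'||_L² = 9*sqrt(6)*π/2.
Ratio ||u||_L² / ||u'||_L² = 1/(9*π).
Sharp Poincaré constant on H^1_0(0, 1/3) is C_P = L/π = 1/(3*π), achieved by sin(3*π·x).
This is the k = 3 harmonic; the ratio L/(kπ) is strictly less than C_P = L/π, consistent with the sharp inequality ||u||_L² ≤ C_P ||u'||_L².


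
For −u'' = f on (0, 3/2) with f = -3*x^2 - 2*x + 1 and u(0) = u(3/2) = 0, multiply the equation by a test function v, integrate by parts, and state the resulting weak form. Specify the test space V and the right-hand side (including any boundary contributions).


V = H^1_0(0, 3/2) (so v(0) = v(3/2) = 0); weak form: ∫_0^3/2 u'v' dx = ∫_0^3/2 (-3*x^2 - 2*x + 1) v dx for all v ∈ V.

Multiply both sides by a test function v and integrate from 0 to 3/2:
  ∫_0^3/2 −u''(x) v(x) dx = ∫_0^3/2 f(x) v(x) dx.
Integrate the LHS by parts once:
  ∫_0^3/2 −u'' v dx = −[u'(x) v(x)]_0^3/2 + ∫_0^3/2 u'(x) v'(x) dx.
Thus ∫_0^3/2 u'(x) v'(x) dx = ∫_0^3/2 f(x) v(x) dx + [u'(x) v(x)]_0^3/2.
Choose V so that boundary terms are either known or forced to vanish.
u is Dirichlet: u(0) = u(3/2) = 0. Let V = H^1_0(0, 3/2); then v(0) = v(3/2) = 0, and [u' v]_0^3/2 = 0.
Weak formulation: find u (satisfying any essential BC) such that ∫_0^3/2 u'(x) v'(x) dx = ∫_0^3/2 f v dx for all v ∈ V.
Substituting f(x) = -3*x^2 - 2*x + 1, the right-hand side is ∫_0^3/2 (-3*x^2 - 2*x + 1) v dx.


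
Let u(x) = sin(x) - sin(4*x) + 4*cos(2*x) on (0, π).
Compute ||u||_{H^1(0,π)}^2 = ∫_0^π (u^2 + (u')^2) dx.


||u||_{H^1(0,π)}^2 = -80/3 + 99*π/2

u'(x) = -8*sin(2*x) + cos(x) - 4*cos(4*x).
Expand u² and (u')² and integrate term by term on (0, π), using: for integers n ≥ 1, ∫_0^π sin²(nx) dx = ∫_0^π cos²(nx) dx = π/2; for n ≠ n', ∫_0^π sin(nx)sin(n'x) dx = ∫_0^π cos(nx)cos(n'x) dx = 0; and by product-to-sum, ∫_0^π sin(nx)cos(n'x) dx = ½∫_0^π [sin((n+n')x) + sin((n−n')x)] dx, which is 0 when n+n' is even and 2n/(n²−n'²) when n+n' is odd (it need not vanish on (0, π)).
  u² squared terms: (-1)²·∫sin(4x)² dx = 1·π/2 = π/2;  (4)²·∫cos(2x)² dx = 16·π/2 = 8*π;  (1)²·∫sin(x)² dx = 1·π/2 = π/2.
  u² cross terms: 2·(-1)·(4)·∫sin(4x)·cos(2x) dx = -8·(0) = 0;  2·(-1)·(1)·∫sin(4x)·sin(x) dx = -2·(0) = 0;  2·(4)·(1)·∫cos(2x)·sin(x) dx = 8·(-2/3) = -16/3.
  So ∫_0^π u² dx = π/2 + 8*π + π/2 + 0 + 0 − 16/3 = -16/3 + 9*π.
  (u')² squared terms: (-8)²·∫sin(2x)² dx = 64·π/2 = 32*π;  (-4)²·∫cos(4x)² dx = 16·π/2 = 8*π;  (1)²·∫cos(x)² dx = 1·π/2 = π/2.
  (u')² cross terms: 2·(-8)·(-4)·∫sin(2x)·cos(4x) dx = 64·(0) = 0;  2·(-8)·(1)·∫sin(2x)·cos(x) dx = -16·(4/3) = -64/3;  2·(-4)·(1)·∫cos(4x)·cos(x) dx = -8·(0) = 0.
  So ∫_0^π (u')² dx = 32*π + 8*π + π/2 + 0 − 64/3 + 0 = -64/3 + 81*π/2.
||u||_{H^1}^2 = (-16/3 + 9*π) + (-64/3 + 81*π/2) = -80/3 + 99*π/2.


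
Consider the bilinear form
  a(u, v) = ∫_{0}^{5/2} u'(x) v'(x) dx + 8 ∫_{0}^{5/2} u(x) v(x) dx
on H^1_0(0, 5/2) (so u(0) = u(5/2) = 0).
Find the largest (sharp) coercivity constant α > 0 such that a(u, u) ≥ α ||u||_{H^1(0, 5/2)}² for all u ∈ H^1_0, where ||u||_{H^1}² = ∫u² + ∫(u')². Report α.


α = 1

Coercivity of a(·,·) on H^1_0(0, 5/2) means a(u, u) ≥ α ||u||_{H^1}² for every u ∈ H^1_0.
The interval has length L = 5/2, and Poincaré/coercivity depend only on L. Here a(u, u) = ∫(u')² + (8)·∫u².
Here c = 8 ≥ 1, so a(u,u) = ∫(u')² + c∫u² ≥ ∫(u')² + ∫u² = ||u||_{H^1}², i.e. α = 1 works. No larger α is possible: a(u,u) ≥ α||u||_{H^1}² means (1−α)∫(u')² ≥ (α−c)∫u², and for the modes u_n = sin(nπ(x−x₀)/L) (x₀ the left endpoint) one has ∫u_n²/∫(u_n')² = (L/(nπ))² → 0, so a(u_n,u_n)/||u_n||_{H^1}² → 1. Hence the optimal constant is α = 1.
Therefore α = 1.


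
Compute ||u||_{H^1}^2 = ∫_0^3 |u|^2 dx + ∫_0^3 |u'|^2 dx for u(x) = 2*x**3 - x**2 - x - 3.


||u||_{H^1}^2 = 122151/70

The H^1 norm (squared) on an interval (0, L) is
  ||u||_{H^1}^2 = ∫_0^L u(x)^2 dx + ∫_0^L u'(x)^2 dx.
Compute u'(x) = 6*x**2 - 2*x - 1.
Then u(x)^2 = 4*x**6 - 4*x**5 - 3*x**4 - 10*x**3 + 7*x**2 + 6*x + 9 and u'(x)^2 = 36*x**4 - 24*x**3 - 8*x**2 + 4*x + 1.
Integrate each monomial from 0 to 3 using ∫_0^3 c·x^n dx = c·3^(n+1)/(n+1):
  ∫_0^3 u(x)^2 dx = ∫_0^3 (4*x^6 - 4*x^5 - 3*x^4 - 10*x^3 + 7*x^2 + 6*x + 9) dx. Term by term:
    ∫_0^3 4*x^6 dx = 8748/7;  ∫_0^3 -4*x^5 dx = -486;  ∫_0^3 -3*x^4 dx = -729/5;
    ∫_0^3 -10*x^3 dx = -405/2;  ∫_0^3 7*x^2 dx = 63;  ∫_0^3 6*x dx = 27;
    ∫_0^3 9 dx = 27.
  Sum: 8748/7 − 486 − 729/5 − 405/2 + 63 + 27 + 27 = 37269/70.
  ∫_0^3 u'(x)^2 dx = ∫_0^3 (36*x^4 - 24*x^3 - 8*x^2 + 4*x + 1) dx. Term by term:
    ∫_0^3 36*x^4 dx = 8748/5;  ∫_0^3 -24*x^3 dx = -486;  ∫_0^3 -8*x^2 dx = -72;
    ∫_0^3 4*x dx = 18;  ∫_0^3 1 dx = 3.
  Sum: 8748/5 − 486 − 72 + 18 + 3 = 6063/5.
Adding: ||u||_{H^1}^2 = 37269/70 + 6063/5 = 122151/70.


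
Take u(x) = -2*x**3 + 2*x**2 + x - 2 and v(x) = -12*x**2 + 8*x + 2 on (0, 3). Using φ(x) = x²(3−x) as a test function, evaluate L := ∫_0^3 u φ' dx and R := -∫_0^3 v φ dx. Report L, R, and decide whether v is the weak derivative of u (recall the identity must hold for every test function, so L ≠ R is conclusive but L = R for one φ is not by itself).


LHS = 1809/20, RHS = 1809/10. No, v is not the weak derivative of u.

u(x) = -2*x**3 + 2*x**2 + x - 2, classical derivative u'(x) = -6*x**2 + 4*x + 1.
φ(x) = x²(3−x), so φ'(x) = 3*x*(2 - x).
Note φ(0) = φ(3) = 0, so the boundary term u·φ vanishes.
LHS = ∫_0^3 u(x) φ'(x) dx = ∫_0^3 (6*x^5 - 18*x^4 + 9*x^3 + 12*x^2 - 12*x) dx. Term by term:
  ∫_0^3 6*x^5 dx = 729;  ∫_0^3 -18*x^4 dx = -4374/5;  ∫_0^3 9*x^3 dx = 729/4;
  ∫_0^3 12*x^2 dx = 108;  ∫_0^3 -12*x dx = -54.
Sum: 729 − 4374/5 + 729/4 + 108 − 54 = 1809/20.
So LHS = 1809/20.
∫_0^3 v(x) φ(x) dx = ∫_0^3 (12*x^5 - 44*x^4 + 22*x^3 + 6*x^2) dx. Term by term:
  ∫_0^3 12*x^5 dx = 1458;  ∫_0^3 -44*x^4 dx = -10692/5;  ∫_0^3 22*x^3 dx = 891/2;
  ∫_0^3 6*x^2 dx = 54.
Sum: 1458 − 10692/5 + 891/2 + 54 = -1809/10.
So RHS = -∫_0^3 v(x) φ(x) dx = 1809/10.
LHS − RHS = -1809/20 ≠ 0, so the identity fails.
(For a valid weak derivative the identity must hold for EVERY test function, in particular this one. The failure shows v is NOT the weak derivative of u.)
Correct weak derivative would be u'(x) = -6*x**2 + 4*x + 1.


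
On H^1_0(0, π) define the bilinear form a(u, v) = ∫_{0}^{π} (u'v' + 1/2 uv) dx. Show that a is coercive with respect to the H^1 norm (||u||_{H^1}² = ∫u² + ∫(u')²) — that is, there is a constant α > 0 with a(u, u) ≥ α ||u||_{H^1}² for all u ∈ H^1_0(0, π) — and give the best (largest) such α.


α = 3/4

Coercivity of a(·,·) on H^1_0(0, π) means a(u, u) ≥ α ||u||_{H^1}² for every u ∈ H^1_0.
The interval has length L = π, and Poincaré/coercivity depend only on L. Here a(u, u) = ∫(u')² + (1/2)·∫u².
Here 0 < c = 1/2 < 1. The condition a(u,u) ≥ α||u||_{H^1}² reads (1−α)∫(u')² ≥ (α−c)∫u². Any admissible α is ≤ 1 (rapidly oscillating u have ∫u²/∫(u')² → 0), and α = 1 would force 0 ≥ (1−c)∫u², impossible since c < 1; so 1−α > 0. By the sharp Poincaré inequality on H^1_0 of an interval of length L, ∫(u')² ≥ (π/L)²∫u² with equality for the first sine mode sin(π(x−x₀)/L) (x₀ the left endpoint), so the inequality holds for all u iff (1−α)(π/L)² ≥ α − c, i.e. α ≤ ((π/L)² + c)/((π/L)² + 1) = (1 + c(L/π)²)/(1 + (L/π)²). With (π/L)² = 1 and c = 1/2, the largest admissible constant is α = ((π/L)² + c)/((π/L)² + 1).
Simplifying, α = 3/4.


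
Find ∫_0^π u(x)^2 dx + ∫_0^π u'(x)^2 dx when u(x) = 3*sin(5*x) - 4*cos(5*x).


||u||_{H^1(0,π)}^2 = 325*π

u'(x) = 20*sin(5*x) + 15*cos(5*x).
Expand u² and (u')² and integrate term by term on (0, π), using: for integers n ≥ 1, ∫_0^π sin²(nx) dx = ∫_0^π cos²(nx) dx = π/2; for n ≠ n', ∫_0^π sin(nx)sin(n'x) dx = ∫_0^π cos(nx)cos(n'x) dx = 0; and by product-to-sum, ∫_0^π sin(nx)cos(n'x) dx = ½∫_0^π [sin((n+n')x) + sin((n−n')x)] dx, which is 0 when n+n' is even and 2n/(n²−n'²) when n+n' is odd (it need not vanish on (0, π)).
  u² squared terms: (-4)²·∫cos(5x)² dx = 16·π/2 = 8*π;  (3)²·∫sin(5x)² dx = 9·π/2 = 9*π/2.
  u² cross terms: 2·(-4)·(3)·∫cos(5x)·sin(5x) dx = -24·(0) = 0.
  So ∫_0^π u² dx = 8*π + 9*π/2 + 0 = 25*π/2.
  (u')² squared terms: (15)²·∫cos(5x)² dx = 225·π/2 = 225*π/2;  (20)²·∫sin(5x)² dx = 400·π/2 = 200*π.
  (u')² cross terms: 2·(15)·(20)·∫cos(5x)·sin(5x) dx = 600·(0) = 0.
  So ∫_0^π (u')² dx = 225*π/2 + 200*π + 0 = 625*π/2.
||u||_{H^1}^2 = (25*π/2) + (625*π/2) = 325*π.


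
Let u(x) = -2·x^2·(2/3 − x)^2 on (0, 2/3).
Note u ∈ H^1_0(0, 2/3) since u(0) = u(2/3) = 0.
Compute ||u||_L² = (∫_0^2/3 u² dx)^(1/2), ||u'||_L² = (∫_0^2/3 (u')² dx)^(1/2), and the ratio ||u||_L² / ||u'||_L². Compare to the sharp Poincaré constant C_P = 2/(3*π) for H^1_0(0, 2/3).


||u||_L² / ||u'||_L² = sqrt(3)/9 < C_P = 2/(3*π).

u(x) = -2·x^2·(2/3 − x)^2, so u'(x) = 8*x*(-9*x^2 + 9*x - 2)/9.
u(x) = -2·x^2·(2/3 − x)^2 vanishes at x = 0 and x = 2/3, so u ∈ H^1_0(0, 2/3). Differentiate via the product rule and integrate the resulting polynomials term by term.
  ∫_0^2/3 u² dx = ∫_0^2/3 (4*x^8 - 32*x^7/3 + 32*x^6/3 - 128*x^5/27 + 64*x^4/81) dx. Term by term:
    ∫_0^2/3 4*x^8 dx = 2048/177147;  ∫_0^2/3 -32*x^7/3 dx = -1024/19683;  ∫_0^2/3 32*x^6/3 dx = 4096/45927;
    ∫_0^2/3 -128*x^5/27 dx = -4096/59049;  ∫_0^2/3 64*x^4/81 dx = 2048/98415.
  Sum: 2048/177147 − 1024/19683 + 4096/45927 − 4096/59049 + 2048/98415 = 1024/6200145.
  ∫_0^2/3 (u')² dx = ∫_0^2/3 (64*x^6 - 128*x^5 + 832*x^4/9 - 256*x^3/9 + 256*x^2/81) dx. Term by term:
    ∫_0^2/3 64*x^6 dx = 8192/15309;  ∫_0^2/3 -128*x^5 dx = -4096/2187;  ∫_0^2/3 832*x^4/9 dx = 26624/10935;
    ∫_0^2/3 -256*x^3/9 dx = -1024/729;  ∫_0^2/3 256*x^2/81 dx = 2048/6561.
  Sum: 8192/15309 − 4096/2187 + 26624/10935 − 1024/729 + 2048/6561 = 1024/229635.
∫_0^2/3 u² dx = 1024/6200145, so ||u||_L² = 32*sqrt(105)/25515.
∫_0^2/3 (u')² dx = 1024/229635, so ||u'||_L² = 32*sqrt(35)/2835.
Ratio ||u||_L² / ||u'||_L² = sqrt(3)/9.
Sharp Poincaré constant on H^1_0(0, 2/3) is C_P = L/π = 2/(3*π), achieved by sin(3*π/2·x).
A polynomial bump cannot attain the sharp Poincaré constant (only the first sine eigenfunction does), so the ratio is strictly less than C_P, consistent with ||u||_L² ≤ C_P ||u'||_L².


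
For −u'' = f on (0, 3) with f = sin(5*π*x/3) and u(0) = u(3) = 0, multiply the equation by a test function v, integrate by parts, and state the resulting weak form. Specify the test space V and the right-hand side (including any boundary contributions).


V = H^1_0(0, 3) (so v(0) = v(3) = 0); weak form: ∫_0^3 u'v' dx = ∫_0^3 (sin(5*π*x/3)) v dx for all v ∈ V.

Multiply both sides by a test function v and integrate from 0 to 3:
  ∫_0^3 −u''(x) v(x) dx = ∫_0^3 f(x) v(x) dx.
Integrate the LHS by parts once:
  ∫_0^3 −u'' v dx = −[u'(x) v(x)]_0^3 + ∫_0^3 u'(x) v'(x) dx.
Thus ∫_0^3 u'(x) v'(x) dx = ∫_0^3 f(x) v(x) dx + [u'(x) v(x)]_0^3.
Choose V so that boundary terms are either known or forced to vanish.
u is Dirichlet: u(0) = u(3) = 0. Let V = H^1_0(0, 3); then v(0) = v(3) = 0, and [u' v]_0^3 = 0.
Weak formulation: find u (satisfying any essential BC) such that ∫_0^3 u'(x) v'(x) dx = ∫_0^3 f v dx for all v ∈ V.
Substituting f(x) = sin(5*π*x/3), the right-hand side is ∫_0^3 (sin(5*π*x/3)) v dx.


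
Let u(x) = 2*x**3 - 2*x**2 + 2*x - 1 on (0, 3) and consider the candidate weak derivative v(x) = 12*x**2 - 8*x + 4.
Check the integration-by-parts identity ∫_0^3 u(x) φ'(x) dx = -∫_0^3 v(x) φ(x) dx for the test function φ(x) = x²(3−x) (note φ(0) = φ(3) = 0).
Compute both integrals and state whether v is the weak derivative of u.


LHS = -1107/10, RHS = -1107/5. No, v is not the weak derivative of u.

u(x) = 2*x**3 - 2*x**2 + 2*x - 1, classical derivative u'(x) = 6*x**2 - 4*x + 2.
φ(x) = x²(3−x), so φ'(x) = 3*x*(2 - x).
Note φ(0) = φ(3) = 0, so the boundary term u·φ vanishes.
LHS = ∫_0^3 u(x) φ'(x) dx = ∫_0^3 (-6*x^5 + 18*x^4 - 18*x^3 + 15*x^2 - 6*x) dx. Term by term:
  ∫_0^3 -6*x^5 dx = -729;  ∫_0^3 18*x^4 dx = 4374/5;  ∫_0^3 -18*x^3 dx = -729/2;
  ∫_0^3 15*x^2 dx = 135;  ∫_0^3 -6*x dx = -27.
Sum: -729 + 4374/5 − 729/2 + 135 − 27 = -1107/10.
So LHS = -1107/10.
∫_0^3 v(x) φ(x) dx = ∫_0^3 (-12*x^5 + 44*x^4 - 28*x^3 + 12*x^2) dx. Term by term:
  ∫_0^3 -12*x^5 dx = -1458;  ∫_0^3 44*x^4 dx = 10692/5;  ∫_0^3 -28*x^3 dx = -567;
  ∫_0^3 12*x^2 dx = 108.
Sum: -1458 + 10692/5 − 567 + 108 = 1107/5.
So RHS = -∫_0^3 v(x) φ(x) dx = -1107/5.
LHS − RHS = 1107/10 ≠ 0, so the identity fails.
(For a valid weak derivative the identity must hold for EVERY test function, in particular this one. The failure shows v is NOT the weak derivative of u.)
Correct weak derivative would be u'(x) = 6*x**2 - 4*x + 2.


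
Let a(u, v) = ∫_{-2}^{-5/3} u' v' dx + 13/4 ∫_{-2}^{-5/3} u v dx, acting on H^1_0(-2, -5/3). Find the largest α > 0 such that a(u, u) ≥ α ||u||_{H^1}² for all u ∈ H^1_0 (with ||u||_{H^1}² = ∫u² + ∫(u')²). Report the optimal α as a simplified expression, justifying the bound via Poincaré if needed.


α = 1

Coercivity of a(·,·) on H^1_0(-2, -5/3) means a(u, u) ≥ α ||u||_{H^1}² for every u ∈ H^1_0.
The interval has length L = 1/3, and Poincaré/coercivity depend only on L. Here a(u, u) = ∫(u')² + (13/4)·∫u².
Here c = 13/4 ≥ 1, so a(u,u) = ∫(u')² + c∫u² ≥ ∫(u')² + ∫u² = ||u||_{H^1}², i.e. α = 1 works. No larger α is possible: a(u,u) ≥ α||u||_{H^1}² means (1−α)∫(u')² ≥ (α−c)∫u², and for the modes u_n = sin(nπ(x−x₀)/L) (x₀ the left endpoint) one has ∫u_n²/∫(u_n')² = (L/(nπ))² → 0, so a(u_n,u_n)/||u_n||_{H^1}² → 1. Hence the optimal constant is α = 1.
Therefore α = 1.


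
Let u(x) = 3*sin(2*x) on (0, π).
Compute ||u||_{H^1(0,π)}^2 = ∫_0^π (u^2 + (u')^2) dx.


||u||_{H^1(0,π)}^2 = 45*π/2

u'(x) = 6*cos(2*x).
Expand u² and (u')² and integrate term by term on (0, π), using: for integers n ≥ 1, ∫_0^π sin²(nx) dx = ∫_0^π cos²(nx) dx = π/2; for n ≠ n', ∫_0^π sin(nx)sin(n'x) dx = ∫_0^π cos(nx)cos(n'x) dx = 0; and by product-to-sum, ∫_0^π sin(nx)cos(n'x) dx = ½∫_0^π [sin((n+n')x) + sin((n−n')x)] dx, which is 0 when n+n' is even and 2n/(n²−n'²) when n+n' is odd (it need not vanish on (0, π)).
  u² squared terms: (3)²·∫sin(2x)² dx = 9·π/2 = 9*π/2.
  So ∫_0^π u² dx = 9*π/2.
  (u')² squared terms: (6)²·∫cos(2x)² dx = 36·π/2 = 18*π.
  So ∫_0^π (u')² dx = 18*π.
||u||_{H^1}^2 = (9*π/2) + (18*π) = 45*π/2.


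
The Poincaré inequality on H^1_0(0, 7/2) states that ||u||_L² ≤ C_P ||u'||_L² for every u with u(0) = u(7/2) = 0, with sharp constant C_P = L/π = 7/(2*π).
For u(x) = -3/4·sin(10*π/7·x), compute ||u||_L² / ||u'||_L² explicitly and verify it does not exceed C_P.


||u||_L² / ||u'||_L² = 7/(10*π) < C_P = 7/(2*π).

u(x) = -3/4·sin(10*π/7·x), so u'(x) = -15*π*cos(10*π*x/7)/14.
Writing u(x) = A·sin(kπx/L) with A = -3/4 and k = 5, use ∫_0^L sin²(kπx/L) dx = L/2 and ∫_0^L cos²(kπx/L) dx = L/2.
u² = 9/16·sin²(10*π/7·x) and (u')² = 225*π^2/196·cos²(10*π/7·x), and each of sin², cos² integrates to L/2 = 7/4 over (0, 7/2).
∫_0^7/2 u² dx = 63/64, so ||u||_L² = 3*sqrt(7)/8.
∫_0^7/2 (u')² dx = 225*π^2/112, so ||u'||_L² = 15*sqrt(7)*π/28.
Ratio ||u||_L² / ||u'||_L² = 7/(10*π).
Sharp Poincaré constant on H^1_0(0, 7/2) is C_P = L/π = 7/(2*π), achieved by sin(2*π/7·x).
This is the k = 5 harmonic; the ratio L/(kπ) is strictly less than C_P = L/π, consistent with the sharp inequality ||u||_L² ≤ C_P ||u'||_L².


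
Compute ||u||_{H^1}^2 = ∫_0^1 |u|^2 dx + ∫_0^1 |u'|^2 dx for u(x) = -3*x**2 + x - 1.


||u||_{H^1}^2 = 289/30

The H^1 norm (squared) on an interval (0, L) is
  ||u||_{H^1}^2 = ∫_0^L u(x)^2 dx + ∫_0^L u'(x)^2 dx.
Compute u'(x) = 1 - 6*x.
Then u(x)^2 = 9*x**4 - 6*x**3 + 7*x**2 - 2*x + 1 and u'(x)^2 = 36*x**2 - 12*x + 1.
Integrate each monomial from 0 to 1 using ∫_0^1 c·x^n dx = c·1^(n+1)/(n+1):
  ∫_0^1 u(x)^2 dx = ∫_0^1 (9*x^4 - 6*x^3 + 7*x^2 - 2*x + 1) dx. Term by term:
    ∫_0^1 9*x^4 dx = 9/5;  ∫_0^1 -6*x^3 dx = -3/2;  ∫_0^1 7*x^2 dx = 7/3;
    ∫_0^1 -2*x dx = -1;  ∫_0^1 1 dx = 1.
  Sum: 9/5 − 3/2 + 7/3 − 1 + 1 = 79/30.
  ∫_0^1 u'(x)^2 dx = ∫_0^1 (36*x^2 - 12*x + 1) dx. Term by term:
    ∫_0^1 36*x^2 dx = 12;  ∫_0^1 -12*x dx = -6;  ∫_0^1 1 dx = 1.
  Sum: 12 − 6 + 1 = 7.
Adding: ||u||_{H^1}^2 = 79/30 + 7 = 289/30.


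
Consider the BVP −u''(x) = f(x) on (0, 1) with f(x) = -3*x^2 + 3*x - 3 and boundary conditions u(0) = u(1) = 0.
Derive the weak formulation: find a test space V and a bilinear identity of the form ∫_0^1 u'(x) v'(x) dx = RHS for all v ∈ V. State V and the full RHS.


V = H^1_0(0, 1) (so v(0) = v(1) = 0); weak form: ∫_0^1 u'v' dx = ∫_0^1 (-3*x^2 + 3*x - 3) v dx for all v ∈ V.

Multiply both sides by a test function v and integrate from 0 to 1:
  ∫_0^1 −u''(x) v(x) dx = ∫_0^1 f(x) v(x) dx.
Integrate the LHS by parts once:
  ∫_0^1 −u'' v dx = −[u'(x) v(x)]_0^1 + ∫_0^1 u'(x) v'(x) dx.
Thus ∫_0^1 u'(x) v'(x) dx = ∫_0^1 f(x) v(x) dx + [u'(x) v(x)]_0^1.
Choose V so that boundary terms are either known or forced to vanish.
u is Dirichlet: u(0) = u(1) = 0. Let V = H^1_0(0, 1); then v(0) = v(1) = 0, and [u' v]_0^1 = 0.
Weak formulation: find u (satisfying any essential BC) such that ∫_0^1 u'(x) v'(x) dx = ∫_0^1 f v dx for all v ∈ V.
Substituting f(x) = -3*x^2 + 3*x - 3, the right-hand side is ∫_0^1 (-3*x^2 + 3*x - 3) v dx.


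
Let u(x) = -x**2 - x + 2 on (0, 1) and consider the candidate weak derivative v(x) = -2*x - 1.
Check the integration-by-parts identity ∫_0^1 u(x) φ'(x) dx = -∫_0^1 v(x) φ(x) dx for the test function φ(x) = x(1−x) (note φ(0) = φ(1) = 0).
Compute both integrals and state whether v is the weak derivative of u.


LHS = 1/3, RHS = 1/3. Yes, v = u' weakly.

u(x) = -x**2 - x + 2, classical derivative u'(x) = -2*x - 1.
φ(x) = x(1−x), so φ'(x) = 1 - 2*x.
Note φ(0) = φ(1) = 0, so the boundary term u·φ vanishes.
LHS = ∫_0^1 u(x) φ'(x) dx = ∫_0^1 (2*x^3 + x^2 - 5*x + 2) dx. Term by term:
  ∫_0^1 2*x^3 dx = 1/2;  ∫_0^1 x^2 dx = 1/3;  ∫_0^1 -5*x dx = -5/2;
  ∫_0^1 2 dx = 2.
Sum: 1/2 + 1/3 − 5/2 + 2 = 1/3.
So LHS = 1/3.
∫_0^1 v(x) φ(x) dx = ∫_0^1 (2*x^3 - x^2 - x) dx. Term by term:
  ∫_0^1 2*x^3 dx = 1/2;  ∫_0^1 -x^2 dx = -1/3;  ∫_0^1 -x dx = -1/2.
Sum: 1/2 − 1/3 − 1/2 = -1/3.
So RHS = -∫_0^1 v(x) φ(x) dx = 1/3.
LHS = RHS, so the identity holds for this test φ.
Moreover u is smooth here and v(x) = u'(x) = -2*x - 1 pointwise, so the identity holds for every test function. Hence v is the weak derivative of u.


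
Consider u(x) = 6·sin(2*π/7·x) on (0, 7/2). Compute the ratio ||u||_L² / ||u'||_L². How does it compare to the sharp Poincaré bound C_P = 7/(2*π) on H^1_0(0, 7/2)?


||u||_L² / ||u'||_L² = 7/(2*π) = C_P.

u(x) = 6·sin(2*π/7·x), so u'(x) = 12*π*cos(2*π*x/7)/7.
Writing u(x) = A·sin(kπx/L) with A = 6 and k = 1, use ∫_0^L sin²(kπx/L) dx = L/2 and ∫_0^L cos²(kπx/L) dx = L/2.
u² = 36·sin²(2*π/7·x) and (u')² = 144*π^2/49·cos²(2*π/7·x), and each of sin², cos² integrates to L/2 = 7/4 over (0, 7/2).
∫_0^7/2 u² dx = 63, so ||u||_L² = 3*sqrt(7).
∫_0^7/2 (u')² dx = 36*π^2/7, so ||u'||_L² = 6*sqrt(7)*π/7.
Ratio ||u||_L² / ||u'||_L² = 7/(2*π).
Sharp Poincaré constant on H^1_0(0, 7/2) is C_P = L/π = 7/(2*π), achieved by sin(2*π/7·x).
This is the k = 1 eigenfunction (up to amplitude), so the ratio equals the sharp Poincaré constant exactly.


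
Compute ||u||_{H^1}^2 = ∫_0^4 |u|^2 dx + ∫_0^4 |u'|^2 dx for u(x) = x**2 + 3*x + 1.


||u||_{H^1}^2 = 5464/5

The H^1 norm (squared) on an interval (0, L) is
  ||u||_{H^1}^2 = ∫_0^L u(x)^2 dx + ∫_0^L u'(x)^2 dx.
Compute u'(x) = 2*x + 3.
Then u(x)^2 = x**4 + 6*x**3 + 11*x**2 + 6*x + 1 and u'(x)^2 = 4*x**2 + 12*x + 9.
Integrate each monomial from 0 to 4 using ∫_0^4 c·x^n dx = c·4^(n+1)/(n+1):
  ∫_0^4 u(x)^2 dx = ∫_0^4 (x^4 + 6*x^3 + 11*x^2 + 6*x + 1) dx. Term by term:
    ∫_0^4 x^4 dx = 1024/5;  ∫_0^4 6*x^3 dx = 384;  ∫_0^4 11*x^2 dx = 704/3;
    ∫_0^4 6*x dx = 48;  ∫_0^4 1 dx = 4.
  Sum: 1024/5 + 384 + 704/3 + 48 + 4 = 13132/15.
  ∫_0^4 u'(x)^2 dx = ∫_0^4 (4*x^2 + 12*x + 9) dx. Term by term:
    ∫_0^4 4*x^2 dx = 256/3;  ∫_0^4 12*x dx = 96;  ∫_0^4 9 dx = 36.
  Sum: 256/3 + 96 + 36 = 652/3.
Adding: ||u||_{H^1}^2 = 13132/15 + 652/3 = 5464/5.


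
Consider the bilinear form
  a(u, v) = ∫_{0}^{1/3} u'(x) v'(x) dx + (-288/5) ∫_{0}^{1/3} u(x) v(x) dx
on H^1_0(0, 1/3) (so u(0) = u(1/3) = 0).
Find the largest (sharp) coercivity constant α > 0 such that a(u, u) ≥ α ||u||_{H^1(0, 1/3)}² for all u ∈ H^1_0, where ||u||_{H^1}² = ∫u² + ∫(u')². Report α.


α = 9*(-32 + 5*π^2)/(5*(1 + 9*π^2))

Coercivity of a(·,·) on H^1_0(0, 1/3) means a(u, u) ≥ α ||u||_{H^1}² for every u ∈ H^1_0.
The interval has length L = 1/3, and Poincaré/coercivity depend only on L. Here a(u, u) = ∫(u')² + (-288/5)·∫u².
Here c = -288/5 < 0 with |c| < (π/L)² = 9*π^2, so coercivity still holds. The condition a(u,u) ≥ α||u||_{H^1}² reads (1−α)∫(u')² ≥ (α−c)∫u². Any admissible α is ≤ 1 (rapidly oscillating u have ∫u²/∫(u')² → 0), and α = 1 would force 0 ≥ (1−c)∫u², impossible since c < 1; so 1−α > 0. By the sharp Poincaré inequality on H^1_0 of an interval of length L, ∫(u')² ≥ (π/L)²∫u² with equality for the first sine mode sin(π(x−x₀)/L) (x₀ the left endpoint), so the inequality holds for all u iff (1−α)(π/L)² ≥ α − c, i.e. α ≤ ((π/L)² + c)/((π/L)² + 1) = (1 + c(L/π)²)/(1 + (L/π)²). (Direct route, valid since c ≤ 0: Poincaré gives c∫u² ≥ c(L/π)²∫(u')², so a(u,u) ≥ (1 + c(L/π)²)∫(u')², while ||u||_{H^1}² ≤ (1 + (L/π)²)∫(u')²; dividing yields the same α.) With (π/L)² = 9*π^2 and c = -288/5, the largest admissible constant is α = ((π/L)² + c)/((π/L)² + 1).
Simplifying, α = 9*(-32 + 5*π^2)/(5*(1 + 9*π^2)).


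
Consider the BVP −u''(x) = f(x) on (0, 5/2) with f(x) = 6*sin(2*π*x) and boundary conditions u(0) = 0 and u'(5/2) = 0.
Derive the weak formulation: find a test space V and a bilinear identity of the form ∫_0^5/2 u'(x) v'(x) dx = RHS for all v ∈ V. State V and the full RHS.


V = {v ∈ H^1(0, 5/2) : v(0) = 0} (test functions vanish at x = 0 where u is specified); weak form: ∫_0^5/2 u'v' dx = ∫_0^5/2 (6*sin(2*π*x)) v dx for all v ∈ V.

Multiply both sides by a test function v and integrate from 0 to 5/2:
  ∫_0^5/2 −u''(x) v(x) dx = ∫_0^5/2 f(x) v(x) dx.
Integrate the LHS by parts once:
  ∫_0^5/2 −u'' v dx = −[u'(x) v(x)]_0^5/2 + ∫_0^5/2 u'(x) v'(x) dx.
Thus ∫_0^5/2 u'(x) v'(x) dx = ∫_0^5/2 f(x) v(x) dx + [u'(x) v(x)]_0^5/2.
Choose V so that boundary terms are either known or forced to vanish.
Mixed BC: u(0) = 0 (Dirichlet) and u'(5/2) = 0 (Neumann). Define V = {v ∈ H^1(0, 5/2) : v(0) = 0}. Then [u' v]_0^5/2 = u'(5/2)·v(5/2) − u'(0)·0 = 0.
Weak formulation: find u (satisfying any essential BC) such that ∫_0^5/2 u'(x) v'(x) dx = ∫_0^5/2 f v dx for all v ∈ V (Dirichlet at 0 absorbed into V; the Neumann datum at x = 5/2 is zero, so no boundary term remains).
Substituting f(x) = 6*sin(2*π*x), the right-hand side is ∫_0^5/2 (6*sin(2*π*x)) v dx.


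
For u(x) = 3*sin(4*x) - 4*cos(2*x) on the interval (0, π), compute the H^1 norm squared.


||u||_{H^1(0,π)}^2 = 233*π/2

u'(x) = 8*sin(2*x) + 12*cos(4*x).
Expand u² and (u')² and integrate term by term on (0, π), using: for integers n ≥ 1, ∫_0^π sin²(nx) dx = ∫_0^π cos²(nx) dx = π/2; for n ≠ n', ∫_0^π sin(nx)sin(n'x) dx = ∫_0^π cos(nx)cos(n'x) dx = 0; and by product-to-sum, ∫_0^π sin(nx)cos(n'x) dx = ½∫_0^π [sin((n+n')x) + sin((n−n')x)] dx, which is 0 when n+n' is even and 2n/(n²−n'²) when n+n' is odd (it need not vanish on (0, π)).
  u² squared terms: (-4)²·∫cos(2x)² dx = 16·π/2 = 8*π;  (3)²·∫sin(4x)² dx = 9·π/2 = 9*π/2.
  u² cross terms: 2·(-4)·(3)·∫cos(2x)·sin(4x) dx = -24·(0) = 0.
  So ∫_0^π u² dx = 8*π + 9*π/2 + 0 = 25*π/2.
  (u')² squared terms: (8)²·∫sin(2x)² dx = 64·π/2 = 32*π;  (12)²·∫cos(4x)² dx = 144·π/2 = 72*π.
  (u')² cross terms: 2·(8)·(12)·∫sin(2x)·cos(4x) dx = 192·(0) = 0.
  So ∫_0^π (u')² dx = 32*π + 72*π + 0 = 104*π.
||u||_{H^1}^2 = (25*π/2) + (104*π) = 233*π/2.


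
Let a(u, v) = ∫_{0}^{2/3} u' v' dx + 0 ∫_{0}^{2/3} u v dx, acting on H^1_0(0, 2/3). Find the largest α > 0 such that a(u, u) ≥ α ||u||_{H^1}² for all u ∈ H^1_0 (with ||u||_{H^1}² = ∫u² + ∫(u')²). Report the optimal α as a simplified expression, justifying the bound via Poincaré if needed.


α = 9*π^2/(4 + 9*π^2)

Coercivity of a(·,·) on H^1_0(0, 2/3) means a(u, u) ≥ α ||u||_{H^1}² for every u ∈ H^1_0.
The interval has length L = 2/3, and Poincaré/coercivity depend only on L. Here a(u, u) = ∫(u')² + (0)·∫u².
Here c = 0, so a(u,u) = ∫(u')² alone. The condition a(u,u) ≥ α||u||_{H^1}² reads (1−α)∫(u')² ≥ (α−c)∫u². Any admissible α is ≤ 1 (rapidly oscillating u have ∫u²/∫(u')² → 0), and α = 1 would force 0 ≥ (1−c)∫u², impossible since c < 1; so 1−α > 0. By the sharp Poincaré inequality on H^1_0 of an interval of length L, ∫(u')² ≥ (π/L)²∫u² with equality for the first sine mode sin(π(x−x₀)/L) (x₀ the left endpoint), so the inequality holds for all u iff (1−α)(π/L)² ≥ α − c, i.e. α ≤ ((π/L)² + c)/((π/L)² + 1) = (1 + c(L/π)²)/(1 + (L/π)²). (Direct route, valid since c ≤ 0: Poincaré gives c∫u² ≥ c(L/π)²∫(u')², so a(u,u) ≥ (1 + c(L/π)²)∫(u')², while ||u||_{H^1}² ≤ (1 + (L/π)²)∫(u')²; dividing yields the same α.) With (π/L)² = 9*π^2/4 and c = 0, the largest admissible constant is α = ((π/L)² + c)/((π/L)² + 1).
Simplifying, α = 9*π^2/(4 + 9*π^2).


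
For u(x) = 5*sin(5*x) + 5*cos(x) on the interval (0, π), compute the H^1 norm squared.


||u||_{H^1(0,π)}^2 = 350*π

u'(x) = -5*sin(x) + 25*cos(5*x).
Expand u² and (u')² and integrate term by term on (0, π), using: for integers n ≥ 1, ∫_0^π sin²(nx) dx = ∫_0^π cos²(nx) dx = π/2; for n ≠ n', ∫_0^π sin(nx)sin(n'x) dx = ∫_0^π cos(nx)cos(n'x) dx = 0; and by product-to-sum, ∫_0^π sin(nx)cos(n'x) dx = ½∫_0^π [sin((n+n')x) + sin((n−n')x)] dx, which is 0 when n+n' is even and 2n/(n²−n'²) when n+n' is odd (it need not vanish on (0, π)).
  u² squared terms: (5)²·∫cos(x)² dx = 25·π/2 = 25*π/2;  (5)²·∫sin(5x)² dx = 25·π/2 = 25*π/2.
  u² cross terms: 2·(5)·(5)·∫cos(x)·sin(5x) dx = 50·(0) = 0.
  So ∫_0^π u² dx = 25*π/2 + 25*π/2 + 0 = 25*π.
  (u')² squared terms: (-5)²·∫sin(x)² dx = 25·π/2 = 25*π/2;  (25)²·∫cos(5x)² dx = 625·π/2 = 625*π/2.
  (u')² cross terms: 2·(-5)·(25)·∫sin(x)·cos(5x) dx = -250·(0) = 0.
  So ∫_0^π (u')² dx = 25*π/2 + 625*π/2 + 0 = 325*π.
||u||_{H^1}^2 = (25*π) + (325*π) = 350*π.


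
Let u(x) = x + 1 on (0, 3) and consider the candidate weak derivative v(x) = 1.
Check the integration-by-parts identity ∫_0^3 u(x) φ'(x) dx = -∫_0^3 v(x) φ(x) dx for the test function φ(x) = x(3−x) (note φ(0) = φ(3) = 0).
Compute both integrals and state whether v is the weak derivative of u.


LHS = -9/2, RHS = -9/2. Yes, v = u' weakly.

u(x) = x + 1, classical derivative u'(x) = 1.
φ(x) = x(3−x), so φ'(x) = 3 - 2*x.
Note φ(0) = φ(3) = 0, so the boundary term u·φ vanishes.
LHS = ∫_0^3 u(x) φ'(x) dx = ∫_0^3 (-2*x^2 + x + 3) dx. Term by term:
  ∫_0^3 -2*x^2 dx = -18;  ∫_0^3 x dx = 9/2;  ∫_0^3 3 dx = 9.
Sum: -18 + 9/2 + 9 = -9/2.
So LHS = -9/2.
∫_0^3 v(x) φ(x) dx = ∫_0^3 (-x^2 + 3*x) dx. Term by term:
  ∫_0^3 -x^2 dx = -9;  ∫_0^3 3*x dx = 27/2.
Sum: -9 + 27/2 = 9/2.
So RHS = -∫_0^3 v(x) φ(x) dx = -9/2.
LHS = RHS, so the identity holds for this test φ.
Moreover u is smooth here and v(x) = u'(x) = 1 pointwise, so the identity holds for every test function. Hence v is the weak derivative of u.


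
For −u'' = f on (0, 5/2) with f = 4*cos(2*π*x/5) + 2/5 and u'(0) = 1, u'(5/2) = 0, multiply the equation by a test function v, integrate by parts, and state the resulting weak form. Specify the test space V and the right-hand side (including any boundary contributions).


V = H^1(0, 5/2) (v unrestricted at boundary; u is determined up to an additive constant); weak form: ∫_0^5/2 u'v' dx = ∫_0^5/2 (4*cos(2*π*x/5) + 2/5) v dx − v(0) for all v ∈ V.

Multiply both sides by a test function v and integrate from 0 to 5/2:
  ∫_0^5/2 −u''(x) v(x) dx = ∫_0^5/2 f(x) v(x) dx.
Integrate the LHS by parts once:
  ∫_0^5/2 −u'' v dx = −[u'(x) v(x)]_0^5/2 + ∫_0^5/2 u'(x) v'(x) dx.
Thus ∫_0^5/2 u'(x) v'(x) dx = ∫_0^5/2 f(x) v(x) dx + [u'(x) v(x)]_0^5/2.
Choose V so that boundary terms are either known or forced to vanish.
u has inhomogeneous Neumann u'(0) = 1, u'(5/2) = 0. [u' v]_0^5/2 = (0)·v(5/2) − (1)·v(0) = − v(0). Take V = H^1(0, 5/2); boundary term becomes part of RHS.
Weak formulation: find u (satisfying any essential BC) such that ∫_0^5/2 u'(x) v'(x) dx = ∫_0^5/2 f v dx − v(0) for all v ∈ V (Neumann data are natural BCs: they enter the RHS as boundary terms).
Substituting f(x) = 4*cos(2*π*x/5) + 2/5, the right-hand side is ∫_0^5/2 (4*cos(2*π*x/5) + 2/5) v dx − v(0).
Compatibility check (pure Neumann): taking v ≡ 1 ∈ V gives 0 = ∫_0^5/2 f dx + (0) − (1), i.e. ∫_0^5/2 f dx must equal u'(0) − u'(5/2) = 1. Indeed ∫_0^5/2 (4*cos(2*π*x/5) + 2/5) dx = 1, so the data are compatible. The solution is then unique only up to an additive constant (fix it e.g. by requiring ∫_0^5/2 u dx = 0).


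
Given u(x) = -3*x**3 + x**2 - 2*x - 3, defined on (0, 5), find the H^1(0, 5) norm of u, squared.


||u||_{H^1}^2 = 5956955/42

The H^1 norm (squared) on an interval (0, L) is
  ||u||_{H^1}^2 = ∫_0^L u(x)^2 dx + ∫_0^L u'(x)^2 dx.
Compute u'(x) = -9*x**2 + 2*x - 2.
Then u(x)^2 = 9*x**6 - 6*x**5 + 13*x**4 + 14*x**3 - 2*x**2 + 12*x + 9 and u'(x)^2 = 81*x**4 - 36*x**3 + 40*x**2 - 8*x + 4.
Integrate each monomial from 0 to 5 using ∫_0^5 c·x^n dx = c·5^(n+1)/(n+1):
  ∫_0^5 u(x)^2 dx = ∫_0^5 (9*x^6 - 6*x^5 + 13*x^4 + 14*x^3 - 2*x^2 + 12*x + 9) dx. Term by term:
    ∫_0^5 9*x^6 dx = 703125/7;  ∫_0^5 -6*x^5 dx = -15625;  ∫_0^5 13*x^4 dx = 8125;
    ∫_0^5 14*x^3 dx = 4375/2;  ∫_0^5 -2*x^2 dx = -250/3;  ∫_0^5 12*x dx = 150;
    ∫_0^5 9 dx = 45.
  Sum: 703125/7 − 15625 + 8125 + 4375/2 − 250/3 + 150 + 45 = 4000315/42.
  ∫_0^5 u'(x)^2 dx = ∫_0^5 (81*x^4 - 36*x^3 + 40*x^2 - 8*x + 4) dx. Term by term:
    ∫_0^5 81*x^4 dx = 50625;  ∫_0^5 -36*x^3 dx = -5625;  ∫_0^5 40*x^2 dx = 5000/3;
    ∫_0^5 -8*x dx = -100;  ∫_0^5 4 dx = 20.
  Sum: 50625 − 5625 + 5000/3 − 100 + 20 = 139760/3.
Adding: ||u||_{H^1}^2 = 4000315/42 + 139760/3 = 5956955/42.
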